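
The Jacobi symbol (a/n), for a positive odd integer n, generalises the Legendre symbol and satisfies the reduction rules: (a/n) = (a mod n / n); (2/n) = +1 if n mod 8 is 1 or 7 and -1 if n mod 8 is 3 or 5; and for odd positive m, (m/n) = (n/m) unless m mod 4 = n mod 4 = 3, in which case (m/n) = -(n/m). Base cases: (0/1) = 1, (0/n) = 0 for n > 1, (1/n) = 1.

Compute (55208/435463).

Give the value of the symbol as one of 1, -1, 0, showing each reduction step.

55208 = 2^3·6901; (2/435463) = +1 since 435463 mod 8 = 7, so (55208/435463) = (+1)^3·(6901/435463); sign now +1
reciprocity: (6901/435463) = +1·(435463/6901) since 6901 mod 4 = 1, 435463 mod 4 = 3; sign now +1
(435463/6901) = (700/6901)   [reduce mod 6901]
700 = 2^2·175; (2/6901) = -1 since 6901 mod 8 = 5, so (700/6901) = (-1)^2·(175/6901); sign now +1
reciprocity: (175/6901) = +1·(6901/175) since 175 mod 4 = 3, 6901 mod 4 = 1; sign now +1
(6901/175) = (76/175)   [reduce mod 175]
76 = 2^2·19; (2/175) = +1 since 175 mod 8 = 7, so (76/175) = (+1)^2·(19/175); sign now +1
reciprocity: (19/175) = -1·(175/19) since 19 mod 4 = 3, 175 mod 4 = 3; sign now -1
(175/19) = (4/19)   [reduce mod 19]
4 = 2^2·1; (2/19) = -1 since 19 mod 8 = 3, so (4/19) = (-1)^2·(1/19); sign now -1
(1/19) = 1; final value = sign = -1

-1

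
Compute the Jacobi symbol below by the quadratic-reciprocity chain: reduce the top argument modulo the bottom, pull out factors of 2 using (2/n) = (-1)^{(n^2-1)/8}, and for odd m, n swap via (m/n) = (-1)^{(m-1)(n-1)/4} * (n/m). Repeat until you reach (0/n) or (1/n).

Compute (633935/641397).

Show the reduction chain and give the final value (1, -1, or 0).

reciprocity: (633935/641397) = +1·(641397/633935) since 633935 mod 4 = 3, 641397 mod 4 = 1; sign now +1
(641397/633935) = (7462/633935)   [reduce mod 633935]
7462 = 2^1·3731; (2/633935) = +1 since 633935 mod 8 = 7, so (7462/633935) = (+1)^1·(3731/633935); sign now +1
reciprocity: (3731/633935) = -1·(633935/3731) since 3731 mod 4 = 3, 633935 mod 4 = 3; sign now -1
(633935/3731) = (3396/3731)   [reduce mod 3731]
3396 = 2^2·849; (2/3731) = -1 since 3731 mod 8 = 3, so (3396/3731) = (-1)^2·(849/3731); sign now -1
reciprocity: (849/3731) = +1·(3731/849) since 849 mod 4 = 1, 3731 mod 4 = 3; sign now -1
(3731/849) = (335/849)   [reduce mod 849]
reciprocity: (335/849) = +1·(849/335) since 335 mod 4 = 3, 849 mod 4 = 1; sign now -1
(849/335) = (179/335)   [reduce mod 335]
reciprocity: (179/335) = -1·(335/179) since 179 mod 4 = 3, 335 mod 4 = 3; sign now +1
(335/179) = (156/179)   [reduce mod 179]
156 = 2^2·39; (2/179) = -1 since 179 mod 8 = 3, so (156/179) = (-1)^2·(39/179); sign now +1
reciprocity: (39/179) = -1·(179/39) since 39 mod 4 = 3, 179 mod 4 = 3; sign now -1
(179/39) = (23/39)   [reduce mod 39]
reciprocity: (23/39) = -1·(39/23) since 23 mod 4 = 3, 39 mod 4 = 3; sign now +1
(39/23) = (16/23)   [reduce mod 23]
16 = 2^4·1; (2/23) = +1 since 23 mod 8 = 7, so (16/23) = (+1)^4·(1/23); sign now +1
(1/23) = 1; final value = sign = +1

1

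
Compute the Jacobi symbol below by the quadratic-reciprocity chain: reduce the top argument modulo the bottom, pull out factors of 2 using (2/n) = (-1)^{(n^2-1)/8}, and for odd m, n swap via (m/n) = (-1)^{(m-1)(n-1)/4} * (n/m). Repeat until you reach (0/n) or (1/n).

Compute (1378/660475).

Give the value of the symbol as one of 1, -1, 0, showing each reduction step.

1378 = 2^1·689; (2/660475) = -1 since 660475 mod 8 = 3, so (1378/660475) = (-1)^1·(689/660475); sign now -1
reciprocity: (689/660475) = +1·(660475/689) since 689 mod 4 = 1, 660475 mod 4 = 3; sign now -1
(660475/689) = (413/689)   [reduce mod 689]
reciprocity: (413/689) = +1·(689/413) since 413 mod 4 = 1, 689 mod 4 = 1; sign now -1
(689/413) = (276/413)   [reduce mod 413]
276 = 2^2·69; (2/413) = -1 since 413 mod 8 = 5, so (276/413) = (-1)^2·(69/413); sign now -1
reciprocity: (69/413) = +1·(413/69) since 69 mod 4 = 1, 413 mod 4 = 1; sign now -1
(413/69) = (68/69)   [reduce mod 69]
68 = 2^2·17; (2/69) = -1 since 69 mod 8 = 5, so (68/69) = (-1)^2·(17/69); sign now -1
reciprocity: (17/69) = +1·(69/17) since 17 mod 4 = 1, 69 mod 4 = 1; sign now -1
(69/17) = (1/17)   [reduce mod 17]
(1/17) = 1; final value = sign = -1

-1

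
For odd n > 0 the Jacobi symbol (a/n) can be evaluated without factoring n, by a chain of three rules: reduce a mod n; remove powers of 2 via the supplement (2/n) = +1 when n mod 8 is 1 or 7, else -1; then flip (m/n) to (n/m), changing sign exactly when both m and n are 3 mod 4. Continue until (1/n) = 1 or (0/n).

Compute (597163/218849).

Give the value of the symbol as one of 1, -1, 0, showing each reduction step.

(597163/218849): 597163 mod 218849 = 159465, so (597163/218849) = (159465/218849)
flip (159465/218849) -> (218849/159465): both odd, 159465 mod 4 = 1, 218849 mod 4 = 1, so the flip contributes +1; sign now +1
(218849/159465): 218849 mod 159465 = 59384, so (218849/159465) = (59384/159465)
factor out 2^3: 59384 = 2^3·7423; with 159465 mod 8 = 1, (2/159465) = +1; sign now +1; continue with (7423/159465)
flip (7423/159465) -> (159465/7423): both odd, 7423 mod 4 = 3, 159465 mod 4 = 1, so the flip contributes +1; sign now +1
(159465/7423): 159465 mod 7423 = 3582, so (159465/7423) = (3582/7423)
factor out 2^1: 3582 = 2^1·1791; with 7423 mod 8 = 7, (2/7423) = +1; sign now +1; continue with (1791/7423)
flip (1791/7423) -> (7423/1791): both odd, 1791 mod 4 = 3, 7423 mod 4 = 3, so the flip contributes -1; sign now -1
(7423/1791): 7423 mod 1791 = 259, so (7423/1791) = (259/1791)
flip (259/1791) -> (1791/259): both odd, 259 mod 4 = 3, 1791 mod 4 = 3, so the flip contributes -1; sign now +1
(1791/259): 1791 mod 259 = 237, so (1791/259) = (237/259)
flip (237/259) -> (259/237): both odd, 237 mod 4 = 1, 259 mod 4 = 3, so the flip contributes +1; sign now +1
(259/237): 259 mod 237 = 22, so (259/237) = (22/237)
factor out 2^1: 22 = 2^1·11; with 237 mod 8 = 5, (2/237) = -1; sign now -1; continue with (11/237)
flip (11/237) -> (237/11): both odd, 11 mod 4 = 3, 237 mod 4 = 1, so the flip contributes +1; sign now -1
(237/11): 237 mod 11 = 6, so (237/11) = (6/11)
factor out 2^1: 6 = 2^1·3; with 11 mod 8 = 3, (2/11) = -1; sign now +1; continue with (3/11)
flip (3/11) -> (11/3): both odd, 3 mod 4 = 3, 11 mod 4 = 3, so the flip contributes -1; sign now -1
(11/3): 11 mod 3 = 2, so (11/3) = (2/3)
factor out 2^1: 2 = 2^1·1; with 3 mod 8 = 3, (2/3) = -1; sign now +1; continue with (1/3)
reached (1/3) = 1, so the symbol is +1

1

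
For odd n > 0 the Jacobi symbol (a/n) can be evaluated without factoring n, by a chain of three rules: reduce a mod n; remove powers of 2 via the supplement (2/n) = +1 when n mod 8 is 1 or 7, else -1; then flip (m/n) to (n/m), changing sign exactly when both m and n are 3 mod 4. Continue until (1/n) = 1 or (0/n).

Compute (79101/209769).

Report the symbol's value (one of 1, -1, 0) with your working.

reciprocity: (79101/209769) = +1·(209769/79101) since 79101 mod 4 = 1, 209769 mod 4 = 1; sign now +1
(209769/79101) = (51567/79101)   [reduce mod 79101]
reciprocity: (51567/79101) = +1·(79101/51567) since 51567 mod 4 = 3, 79101 mod 4 = 1; sign now +1
(79101/51567) = (27534/51567)   [reduce mod 51567]
27534 = 2^1·13767; (2/51567) = +1 since 51567 mod 8 = 7, so (27534/51567) = (+1)^1·(13767/51567); sign now +1
reciprocity: (13767/51567) = -1·(51567/13767) since 13767 mod 4 = 3, 51567 mod 4 = 3; sign now -1
(51567/13767) = (10266/13767)   [reduce mod 13767]
10266 = 2^1·5133; (2/13767) = +1 since 13767 mod 8 = 7, so (10266/13767) = (+1)^1·(5133/13767); sign now -1
reciprocity: (5133/13767) = +1·(13767/5133) since 5133 mod 4 = 1, 13767 mod 4 = 3; sign now -1
(13767/5133) = (3501/5133)   [reduce mod 5133]
reciprocity: (3501/5133) = +1·(5133/3501) since 3501 mod 4 = 1, 5133 mod 4 = 1; sign now -1
(5133/3501) = (1632/3501)   [reduce mod 3501]
1632 = 2^5·51; (2/3501) = -1 since 3501 mod 8 = 5, so (1632/3501) = (-1)^5·(51/3501); sign now +1
reciprocity: (51/3501) = +1·(3501/51) since 51 mod 4 = 3, 3501 mod 4 = 1; sign now +1
(3501/51) = (33/51)   [reduce mod 51]
reciprocity: (33/51) = +1·(51/33) since 33 mod 4 = 1, 51 mod 4 = 3; sign now +1
(51/33) = (18/33)   [reduce mod 33]
18 = 2^1·9; (2/33) = +1 since 33 mod 8 = 1, so (18/33) = (+1)^1·(9/33); sign now +1
reciprocity: (9/33) = +1·(33/9) since 9 mod 4 = 1, 33 mod 4 = 1; sign now +1
(33/9) = (6/9)   [reduce mod 9]
6 = 2^1·3; (2/9) = +1 since 9 mod 8 = 1, so (6/9) = (+1)^1·(3/9); sign now +1
reciprocity: (3/9) = +1·(9/3) since 3 mod 4 = 3, 9 mod 4 = 1; sign now +1
(9/3) = (0/3)   [reduce mod 3]
(0/3) = 0   [gcd(a, n) > 1]; final value = 0

0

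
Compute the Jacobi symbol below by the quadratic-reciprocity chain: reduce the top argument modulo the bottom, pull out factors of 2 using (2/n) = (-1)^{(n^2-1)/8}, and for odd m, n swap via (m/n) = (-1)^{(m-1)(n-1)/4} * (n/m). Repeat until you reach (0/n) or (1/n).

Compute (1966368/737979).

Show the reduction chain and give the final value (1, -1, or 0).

0

(1966368/737979): 1966368 mod 737979 = 490410, so (1966368/737979) = (490410/737979)
factor out 2^1: 490410 = 2^1·245205; with 737979 mod 8 = 3, (2/737979) = -1; sign now -1; continue with (245205/737979)
flip (245205/737979) -> (737979/245205): both odd, 245205 mod 4 = 1, 737979 mod 4 = 3, so the flip contributes +1; sign now -1
(737979/245205): 737979 mod 245205 = 2364, so (737979/245205) = (2364/245205)
factor out 2^2: 2364 = 2^2·591; with 245205 mod 8 = 5, (2/245205) = -1; sign now -1; continue with (591/245205)
flip (591/245205) -> (245205/591): both odd, 591 mod 4 = 3, 245205 mod 4 = 1, so the flip contributes +1; sign now -1
(245205/591): 245205 mod 591 = 531, so (245205/591) = (531/591)
flip (531/591) -> (591/531): both odd, 531 mod 4 = 3, 591 mod 4 = 3, so the flip contributes -1; sign now +1
(591/531): 591 mod 531 = 60, so (591/531) = (60/531)
factor out 2^2: 60 = 2^2·15; with 531 mod 8 = 3, (2/531) = -1; sign now +1; continue with (15/531)
flip (15/531) -> (531/15): both odd, 15 mod 4 = 3, 531 mod 4 = 3, so the flip contributes -1; sign now -1
(531/15): 531 mod 15 = 6, so (531/15) = (6/15)
factor out 2^1: 6 = 2^1·3; with 15 mod 8 = 7, (2/15) = +1; sign now -1; continue with (3/15)
flip (3/15) -> (15/3): both odd, 3 mod 4 = 3, 15 mod 4 = 3, so the flip contributes -1; sign now +1
(15/3): 15 mod 3 = 0, so (15/3) = (0/3)
reached (0/3); gcd(a, n) > 1, so (0/3) = 0 and the symbol is 0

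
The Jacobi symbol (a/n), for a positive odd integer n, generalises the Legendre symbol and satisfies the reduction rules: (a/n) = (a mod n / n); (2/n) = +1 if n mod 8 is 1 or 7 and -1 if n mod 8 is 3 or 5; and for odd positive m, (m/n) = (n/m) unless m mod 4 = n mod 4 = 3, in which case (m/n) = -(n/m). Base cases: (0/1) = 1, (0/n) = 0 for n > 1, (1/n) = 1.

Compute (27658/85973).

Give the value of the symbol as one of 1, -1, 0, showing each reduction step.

27658 = 2^1·13829; (2/85973) = -1 since 85973 mod 8 = 5, so (27658/85973) = (-1)^1·(13829/85973); sign now -1
reciprocity: (13829/85973) = +1·(85973/13829) since 13829 mod 4 = 1, 85973 mod 4 = 1; sign now -1
(85973/13829) = (2999/13829)   [reduce mod 13829]
reciprocity: (2999/13829) = +1·(13829/2999) since 2999 mod 4 = 3, 13829 mod 4 = 1; sign now -1
(13829/2999) = (1833/2999)   [reduce mod 2999]
reciprocity: (1833/2999) = +1·(2999/1833) since 1833 mod 4 = 1, 2999 mod 4 = 3; sign now -1
(2999/1833) = (1166/1833)   [reduce mod 1833]
1166 = 2^1·583; (2/1833) = +1 since 1833 mod 8 = 1, so (1166/1833) = (+1)^1·(583/1833); sign now -1
reciprocity: (583/1833) = +1·(1833/583) since 583 mod 4 = 3, 1833 mod 4 = 1; sign now -1
(1833/583) = (84/583)   [reduce mod 583]
84 = 2^2·21; (2/583) = +1 since 583 mod 8 = 7, so (84/583) = (+1)^2·(21/583); sign now -1
reciprocity: (21/583) = +1·(583/21) since 21 mod 4 = 1, 583 mod 4 = 3; sign now -1
(583/21) = (16/21)   [reduce mod 21]
16 = 2^4·1; (2/21) = -1 since 21 mod 8 = 5, so (16/21) = (-1)^4·(1/21); sign now -1
(1/21) = 1; final value = sign = -1

-1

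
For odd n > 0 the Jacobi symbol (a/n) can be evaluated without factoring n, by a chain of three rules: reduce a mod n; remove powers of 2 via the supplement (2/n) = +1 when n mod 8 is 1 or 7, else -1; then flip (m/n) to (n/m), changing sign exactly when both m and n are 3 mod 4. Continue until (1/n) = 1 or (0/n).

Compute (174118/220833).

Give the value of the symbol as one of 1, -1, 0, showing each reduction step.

1

174118 = 2^1·87059; (2/220833) = +1 since 220833 mod 8 = 1, so (174118/220833) = (+1)^1·(87059/220833); sign now +1
reciprocity: (87059/220833) = +1·(220833/87059) since 87059 mod 4 = 3, 220833 mod 4 = 1; sign now +1
(220833/87059) = (46715/87059)   [reduce mod 87059]
reciprocity: (46715/87059) = -1·(87059/46715) since 46715 mod 4 = 3, 87059 mod 4 = 3; sign now -1
(87059/46715) = (40344/46715)   [reduce mod 46715]
40344 = 2^3·5043; (2/46715) = -1 since 46715 mod 8 = 3, so (40344/46715) = (-1)^3·(5043/46715); sign now +1
reciprocity: (5043/46715) = -1·(46715/5043) since 5043 mod 4 = 3, 46715 mod 4 = 3; sign now -1
(46715/5043) = (1328/5043)   [reduce mod 5043]
1328 = 2^4·83; (2/5043) = -1 since 5043 mod 8 = 3, so (1328/5043) = (-1)^4·(83/5043); sign now -1
reciprocity: (83/5043) = -1·(5043/83) since 83 mod 4 = 3, 5043 mod 4 = 3; sign now +1
(5043/83) = (63/83)   [reduce mod 83]
reciprocity: (63/83) = -1·(83/63) since 63 mod 4 = 3, 83 mod 4 = 3; sign now -1
(83/63) = (20/63)   [reduce mod 63]
20 = 2^2·5; (2/63) = +1 since 63 mod 8 = 7, so (20/63) = (+1)^2·(5/63); sign now -1
reciprocity: (5/63) = +1·(63/5) since 5 mod 4 = 1, 63 mod 4 = 3; sign now -1
(63/5) = (3/5)   [reduce mod 5]
reciprocity: (3/5) = +1·(5/3) since 3 mod 4 = 3, 5 mod 4 = 1; sign now -1
(5/3) = (2/3)   [reduce mod 3]
2 = 2^1·1; (2/3) = -1 since 3 mod 8 = 3, so (2/3) = (-1)^1·(1/3); sign now +1
(1/3) = 1; final value = sign = +1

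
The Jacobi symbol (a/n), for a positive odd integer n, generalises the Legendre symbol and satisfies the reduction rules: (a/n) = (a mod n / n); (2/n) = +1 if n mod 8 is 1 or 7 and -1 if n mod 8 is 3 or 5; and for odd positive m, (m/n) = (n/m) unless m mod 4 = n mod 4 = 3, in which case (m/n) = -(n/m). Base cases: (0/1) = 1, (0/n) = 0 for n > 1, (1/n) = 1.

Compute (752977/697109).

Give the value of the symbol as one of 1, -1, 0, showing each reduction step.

(752977/697109): 752977 mod 697109 = 55868, so (752977/697109) = (55868/697109)
factor out 2^2: 55868 = 2^2·13967; with 697109 mod 8 = 5, (2/697109) = -1; sign now +1; continue with (13967/697109)
flip (13967/697109) -> (697109/13967): both odd, 13967 mod 4 = 3, 697109 mod 4 = 1, so the flip contributes +1; sign now +1
(697109/13967): 697109 mod 13967 = 12726, so (697109/13967) = (12726/13967)
factor out 2^1: 12726 = 2^1·6363; with 13967 mod 8 = 7, (2/13967) = +1; sign now +1; continue with (6363/13967)
flip (6363/13967) -> (13967/6363): both odd, 6363 mod 4 = 3, 13967 mod 4 = 3, so the flip contributes -1; sign now -1
(13967/6363): 13967 mod 6363 = 1241, so (13967/6363) = (1241/6363)
flip (1241/6363) -> (6363/1241): both odd, 1241 mod 4 = 1, 6363 mod 4 = 3, so the flip contributes +1; sign now -1
(6363/1241): 6363 mod 1241 = 158, so (6363/1241) = (158/1241)
factor out 2^1: 158 = 2^1·79; with 1241 mod 8 = 1, (2/1241) = +1; sign now -1; continue with (79/1241)
flip (79/1241) -> (1241/79): both odd, 79 mod 4 = 3, 1241 mod 4 = 1, so the flip contributes +1; sign now -1
(1241/79): 1241 mod 79 = 56, so (1241/79) = (56/79)
factor out 2^3: 56 = 2^3·7; with 79 mod 8 = 7, (2/79) = +1; sign now -1; continue with (7/79)
flip (7/79) -> (79/7): both odd, 7 mod 4 = 3, 79 mod 4 = 3, so the flip contributes -1; sign now +1
(79/7): 79 mod 7 = 2, so (79/7) = (2/7)
factor out 2^1: 2 = 2^1·1; with 7 mod 8 = 7, (2/7) = +1; sign now +1; continue with (1/7)
reached (1/7) = 1, so the symbol is +1

1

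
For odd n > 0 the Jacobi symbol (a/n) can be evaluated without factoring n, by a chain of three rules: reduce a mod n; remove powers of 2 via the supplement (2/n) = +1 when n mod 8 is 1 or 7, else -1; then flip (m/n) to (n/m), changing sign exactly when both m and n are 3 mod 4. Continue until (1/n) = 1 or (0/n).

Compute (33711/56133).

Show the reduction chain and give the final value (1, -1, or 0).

0

reciprocity: (33711/56133) = +1·(56133/33711) since 33711 mod 4 = 3, 56133 mod 4 = 1; sign now +1
(56133/33711) = (22422/33711)   [reduce mod 33711]
22422 = 2^1·11211; (2/33711) = +1 since 33711 mod 8 = 7, so (22422/33711) = (+1)^1·(11211/33711); sign now +1
reciprocity: (11211/33711) = -1·(33711/11211) since 11211 mod 4 = 3, 33711 mod 4 = 3; sign now -1
(33711/11211) = (78/11211)   [reduce mod 11211]
78 = 2^1·39; (2/11211) = -1 since 11211 mod 8 = 3, so (78/11211) = (-1)^1·(39/11211); sign now +1
reciprocity: (39/11211) = -1·(11211/39) since 39 mod 4 = 3, 11211 mod 4 = 3; sign now -1
(11211/39) = (18/39)   [reduce mod 39]
18 = 2^1·9; (2/39) = +1 since 39 mod 8 = 7, so (18/39) = (+1)^1·(9/39); sign now -1
reciprocity: (9/39) = +1·(39/9) since 9 mod 4 = 1, 39 mod 4 = 3; sign now -1
(39/9) = (3/9)   [reduce mod 9]
reciprocity: (3/9) = +1·(9/3) since 3 mod 4 = 3, 9 mod 4 = 1; sign now -1
(9/3) = (0/3)   [reduce mod 3]
(0/3) = 0   [gcd(a, n) > 1]; final value = 0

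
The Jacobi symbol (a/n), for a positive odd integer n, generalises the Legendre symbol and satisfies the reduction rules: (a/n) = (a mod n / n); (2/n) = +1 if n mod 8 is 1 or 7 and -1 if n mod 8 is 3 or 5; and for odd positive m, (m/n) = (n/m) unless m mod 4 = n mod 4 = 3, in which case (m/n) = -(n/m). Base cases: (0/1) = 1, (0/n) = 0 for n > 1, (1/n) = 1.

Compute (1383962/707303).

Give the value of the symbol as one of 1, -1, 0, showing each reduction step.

(1383962/707303): 1383962 mod 707303 = 676659, so (1383962/707303) = (676659/707303)
flip (676659/707303) -> (707303/676659): both odd, 676659 mod 4 = 3, 707303 mod 4 = 3, so the flip contributes -1; sign now -1
(707303/676659): 707303 mod 676659 = 30644, so (707303/676659) = (30644/676659)
factor out 2^2: 30644 = 2^2·7661; with 676659 mod 8 = 3, (2/676659) = -1; sign now -1; continue with (7661/676659)
flip (7661/676659) -> (676659/7661): both odd, 7661 mod 4 = 1, 676659 mod 4 = 3, so the flip contributes +1; sign now -1
(676659/7661): 676659 mod 7661 = 2491, so (676659/7661) = (2491/7661)
flip (2491/7661) -> (7661/2491): both odd, 2491 mod 4 = 3, 7661 mod 4 = 1, so the flip contributes +1; sign now -1
(7661/2491): 7661 mod 2491 = 188, so (7661/2491) = (188/2491)
factor out 2^2: 188 = 2^2·47; with 2491 mod 8 = 3, (2/2491) = -1; sign now -1; continue with (47/2491)
flip (47/2491) -> (2491/47): both odd, 47 mod 4 = 3, 2491 mod 4 = 3, so the flip contributes -1; sign now +1
(2491/47): 2491 mod 47 = 0, so (2491/47) = (0/47)
reached (0/47); gcd(a, n) > 1, so (0/47) = 0 and the symbol is 0

0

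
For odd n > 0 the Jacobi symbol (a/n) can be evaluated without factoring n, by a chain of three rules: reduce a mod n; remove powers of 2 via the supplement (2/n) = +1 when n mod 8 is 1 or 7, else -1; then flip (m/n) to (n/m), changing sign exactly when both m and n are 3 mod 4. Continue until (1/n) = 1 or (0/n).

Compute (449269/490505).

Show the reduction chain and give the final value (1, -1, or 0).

1

flip (449269/490505) -> (490505/449269): both odd, 449269 mod 4 = 1, 490505 mod 4 = 1, so the flip contributes +1; sign now +1
(490505/449269): 490505 mod 449269 = 41236, so (490505/449269) = (41236/449269)
factor out 2^2: 41236 = 2^2·10309; with 449269 mod 8 = 5, (2/449269) = -1; sign now +1; continue with (10309/449269)
flip (10309/449269) -> (449269/10309): both odd, 10309 mod 4 = 1, 449269 mod 4 = 1, so the flip contributes +1; sign now +1
(449269/10309): 449269 mod 10309 = 5982, so (449269/10309) = (5982/10309)
factor out 2^1: 5982 = 2^1·2991; with 10309 mod 8 = 5, (2/10309) = -1; sign now -1; continue with (2991/10309)
flip (2991/10309) -> (10309/2991): both odd, 2991 mod 4 = 3, 10309 mod 4 = 1, so the flip contributes +1; sign now -1
(10309/2991): 10309 mod 2991 = 1336, so (10309/2991) = (1336/2991)
factor out 2^3: 1336 = 2^3·167; with 2991 mod 8 = 7, (2/2991) = +1; sign now -1; continue with (167/2991)
flip (167/2991) -> (2991/167): both odd, 167 mod 4 = 3, 2991 mod 4 = 3, so the flip contributes -1; sign now +1
(2991/167): 2991 mod 167 = 152, so (2991/167) = (152/167)
factor out 2^3: 152 = 2^3·19; with 167 mod 8 = 7, (2/167) = +1; sign now +1; continue with (19/167)
flip (19/167) -> (167/19): both odd, 19 mod 4 = 3, 167 mod 4 = 3, so the flip contributes -1; sign now -1
(167/19): 167 mod 19 = 15, so (167/19) = (15/19)
flip (15/19) -> (19/15): both odd, 15 mod 4 = 3, 19 mod 4 = 3, so the flip contributes -1; sign now +1
(19/15): 19 mod 15 = 4, so (19/15) = (4/15)
factor out 2^2: 4 = 2^2·1; with 15 mod 8 = 7, (2/15) = +1; sign now +1; continue with (1/15)
reached (1/15) = 1, so the symbol is +1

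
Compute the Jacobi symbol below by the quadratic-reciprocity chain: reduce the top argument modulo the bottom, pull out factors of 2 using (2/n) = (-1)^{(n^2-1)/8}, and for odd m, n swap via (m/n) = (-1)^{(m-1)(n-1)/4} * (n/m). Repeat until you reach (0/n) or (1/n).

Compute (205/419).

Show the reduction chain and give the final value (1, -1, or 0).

1

flip (205/419) -> (419/205): both odd, 205 mod 4 = 1, 419 mod 4 = 3, so the flip contributes +1; sign now +1
(419/205): 419 mod 205 = 9, so (419/205) = (9/205)
flip (9/205) -> (205/9): both odd, 9 mod 4 = 1, 205 mod 4 = 1, so the flip contributes +1; sign now +1
(205/9): 205 mod 9 = 7, so (205/9) = (7/9)
flip (7/9) -> (9/7): both odd, 7 mod 4 = 3, 9 mod 4 = 1, so the flip contributes +1; sign now +1
(9/7): 9 mod 7 = 2, so (9/7) = (2/7)
factor out 2^1: 2 = 2^1·1; with 7 mod 8 = 7, (2/7) = +1; sign now +1; continue with (1/7)
reached (1/7) = 1, so the symbol is +1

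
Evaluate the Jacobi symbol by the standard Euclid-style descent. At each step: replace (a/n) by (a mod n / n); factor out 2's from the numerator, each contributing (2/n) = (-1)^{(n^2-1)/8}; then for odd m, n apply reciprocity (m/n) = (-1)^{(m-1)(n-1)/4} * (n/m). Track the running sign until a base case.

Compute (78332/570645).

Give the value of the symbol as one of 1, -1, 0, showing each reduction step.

factor out 2^2: 78332 = 2^2·19583; with 570645 mod 8 = 5, (2/570645) = -1; sign now +1; continue with (19583/570645)
flip (19583/570645) -> (570645/19583): both odd, 19583 mod 4 = 3, 570645 mod 4 = 1, so the flip contributes +1; sign now +1
(570645/19583): 570645 mod 19583 = 2738, so (570645/19583) = (2738/19583)
factor out 2^1: 2738 = 2^1·1369; with 19583 mod 8 = 7, (2/19583) = +1; sign now +1; continue with (1369/19583)
flip (1369/19583) -> (19583/1369): both odd, 1369 mod 4 = 1, 19583 mod 4 = 3, so the flip contributes +1; sign now +1
(19583/1369): 19583 mod 1369 = 417, so (19583/1369) = (417/1369)
flip (417/1369) -> (1369/417): both odd, 417 mod 4 = 1, 1369 mod 4 = 1, so the flip contributes +1; sign now +1
(1369/417): 1369 mod 417 = 118, so (1369/417) = (118/417)
factor out 2^1: 118 = 2^1·59; with 417 mod 8 = 1, (2/417) = +1; sign now +1; continue with (59/417)
flip (59/417) -> (417/59): both odd, 59 mod 4 = 3, 417 mod 4 = 1, so the flip contributes +1; sign now +1
(417/59): 417 mod 59 = 4, so (417/59) = (4/59)
factor out 2^2: 4 = 2^2·1; with 59 mod 8 = 3, (2/59) = -1; sign now +1; continue with (1/59)
reached (1/59) = 1, so the symbol is +1

1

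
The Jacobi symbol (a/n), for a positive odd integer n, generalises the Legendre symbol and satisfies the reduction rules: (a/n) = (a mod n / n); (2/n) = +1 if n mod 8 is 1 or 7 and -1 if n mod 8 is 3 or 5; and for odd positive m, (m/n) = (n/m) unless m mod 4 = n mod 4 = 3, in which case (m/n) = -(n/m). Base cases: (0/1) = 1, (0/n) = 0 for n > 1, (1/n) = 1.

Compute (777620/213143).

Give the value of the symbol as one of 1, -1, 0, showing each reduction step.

1

(777620/213143): 777620 mod 213143 = 138191, so (777620/213143) = (138191/213143)
flip (138191/213143) -> (213143/138191): both odd, 138191 mod 4 = 3, 213143 mod 4 = 3, so the flip contributes -1; sign now -1
(213143/138191): 213143 mod 138191 = 74952, so (213143/138191) = (74952/138191)
factor out 2^3: 74952 = 2^3·9369; with 138191 mod 8 = 7, (2/138191) = +1; sign now -1; continue with (9369/138191)
flip (9369/138191) -> (138191/9369): both odd, 9369 mod 4 = 1, 138191 mod 4 = 3, so the flip contributes +1; sign now -1
(138191/9369): 138191 mod 9369 = 7025, so (138191/9369) = (7025/9369)
flip (7025/9369) -> (9369/7025): both odd, 7025 mod 4 = 1, 9369 mod 4 = 1, so the flip contributes +1; sign now -1
(9369/7025): 9369 mod 7025 = 2344, so (9369/7025) = (2344/7025)
factor out 2^3: 2344 = 2^3·293; with 7025 mod 8 = 1, (2/7025) = +1; sign now -1; continue with (293/7025)
flip (293/7025) -> (7025/293): both odd, 293 mod 4 = 1, 7025 mod 4 = 1, so the flip contributes +1; sign now -1
(7025/293): 7025 mod 293 = 286, so (7025/293) = (286/293)
factor out 2^1: 286 = 2^1·143; with 293 mod 8 = 5, (2/293) = -1; sign now +1; continue with (143/293)
flip (143/293) -> (293/143): both odd, 143 mod 4 = 3, 293 mod 4 = 1, so the flip contributes +1; sign now +1
(293/143): 293 mod 143 = 7, so (293/143) = (7/143)
flip (7/143) -> (143/7): both odd, 7 mod 4 = 3, 143 mod 4 = 3, so the flip contributes -1; sign now -1
(143/7): 143 mod 7 = 3, so (143/7) = (3/7)
flip (3/7) -> (7/3): both odd, 3 mod 4 = 3, 7 mod 4 = 3, so the flip contributes -1; sign now +1
(7/3): 7 mod 3 = 1, so (7/3) = (1/3)
reached (1/3) = 1, so the symbol is +1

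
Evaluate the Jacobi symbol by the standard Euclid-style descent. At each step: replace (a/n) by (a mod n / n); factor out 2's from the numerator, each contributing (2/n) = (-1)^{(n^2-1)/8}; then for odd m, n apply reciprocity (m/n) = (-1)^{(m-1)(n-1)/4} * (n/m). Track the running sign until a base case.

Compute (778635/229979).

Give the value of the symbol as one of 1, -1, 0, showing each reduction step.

1

(778635/229979): 778635 mod 229979 = 88698, so (778635/229979) = (88698/229979)
factor out 2^1: 88698 = 2^1·44349; with 229979 mod 8 = 3, (2/229979) = -1; sign now -1; continue with (44349/229979)
flip (44349/229979) -> (229979/44349): both odd, 44349 mod 4 = 1, 229979 mod 4 = 3, so the flip contributes +1; sign now -1
(229979/44349): 229979 mod 44349 = 8234, so (229979/44349) = (8234/44349)
factor out 2^1: 8234 = 2^1·4117; with 44349 mod 8 = 5, (2/44349) = -1; sign now +1; continue with (4117/44349)
flip (4117/44349) -> (44349/4117): both odd, 4117 mod 4 = 1, 44349 mod 4 = 1, so the flip contributes +1; sign now +1
(44349/4117): 44349 mod 4117 = 3179, so (44349/4117) = (3179/4117)
flip (3179/4117) -> (4117/3179): both odd, 3179 mod 4 = 3, 4117 mod 4 = 1, so the flip contributes +1; sign now +1
(4117/3179): 4117 mod 3179 = 938, so (4117/3179) = (938/3179)
factor out 2^1: 938 = 2^1·469; with 3179 mod 8 = 3, (2/3179) = -1; sign now -1; continue with (469/3179)
flip (469/3179) -> (3179/469): both odd, 469 mod 4 = 1, 3179 mod 4 = 3, so the flip contributes +1; sign now -1
(3179/469): 3179 mod 469 = 365, so (3179/469) = (365/469)
flip (365/469) -> (469/365): both odd, 365 mod 4 = 1, 469 mod 4 = 1, so the flip contributes +1; sign now -1
(469/365): 469 mod 365 = 104, so (469/365) = (104/365)
factor out 2^3: 104 = 2^3·13; with 365 mod 8 = 5, (2/365) = -1; sign now +1; continue with (13/365)
flip (13/365) -> (365/13): both odd, 13 mod 4 = 1, 365 mod 4 = 1, so the flip contributes +1; sign now +1
(365/13): 365 mod 13 = 1, so (365/13) = (1/13)
reached (1/13) = 1, so the symbol is +1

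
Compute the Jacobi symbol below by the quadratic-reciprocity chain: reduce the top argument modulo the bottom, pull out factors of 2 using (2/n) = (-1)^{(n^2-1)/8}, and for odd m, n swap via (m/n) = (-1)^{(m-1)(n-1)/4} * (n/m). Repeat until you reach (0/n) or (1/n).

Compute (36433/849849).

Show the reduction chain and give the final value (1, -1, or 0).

-1

flip (36433/849849) -> (849849/36433): both odd, 36433 mod 4 = 1, 849849 mod 4 = 1, so the flip contributes +1; sign now +1
(849849/36433): 849849 mod 36433 = 11890, so (849849/36433) = (11890/36433)
factor out 2^1: 11890 = 2^1·5945; with 36433 mod 8 = 1, (2/36433) = +1; sign now +1; continue with (5945/36433)
flip (5945/36433) -> (36433/5945): both odd, 5945 mod 4 = 1, 36433 mod 4 = 1, so the flip contributes +1; sign now +1
(36433/5945): 36433 mod 5945 = 763, so (36433/5945) = (763/5945)
flip (763/5945) -> (5945/763): both odd, 763 mod 4 = 3, 5945 mod 4 = 1, so the flip contributes +1; sign now +1
(5945/763): 5945 mod 763 = 604, so (5945/763) = (604/763)
factor out 2^2: 604 = 2^2·151; with 763 mod 8 = 3, (2/763) = -1; sign now +1; continue with (151/763)
flip (151/763) -> (763/151): both odd, 151 mod 4 = 3, 763 mod 4 = 3, so the flip contributes -1; sign now -1
(763/151): 763 mod 151 = 8, so (763/151) = (8/151)
factor out 2^3: 8 = 2^3·1; with 151 mod 8 = 7, (2/151) = +1; sign now -1; continue with (1/151)
reached (1/151) = 1, so the symbol is -1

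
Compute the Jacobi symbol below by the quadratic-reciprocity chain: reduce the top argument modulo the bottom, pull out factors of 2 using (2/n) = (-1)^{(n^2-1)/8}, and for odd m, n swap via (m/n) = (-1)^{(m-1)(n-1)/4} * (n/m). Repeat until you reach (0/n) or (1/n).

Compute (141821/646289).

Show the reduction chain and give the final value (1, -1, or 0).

-1

reciprocity: (141821/646289) = +1·(646289/141821) since 141821 mod 4 = 1, 646289 mod 4 = 1; sign now +1
(646289/141821) = (79005/141821)   [reduce mod 141821]
reciprocity: (79005/141821) = +1·(141821/79005) since 79005 mod 4 = 1, 141821 mod 4 = 1; sign now +1
(141821/79005) = (62816/79005)   [reduce mod 79005]
62816 = 2^5·1963; (2/79005) = -1 since 79005 mod 8 = 5, so (62816/79005) = (-1)^5·(1963/79005); sign now -1
reciprocity: (1963/79005) = +1·(79005/1963) since 1963 mod 4 = 3, 79005 mod 4 = 1; sign now -1
(79005/1963) = (485/1963)   [reduce mod 1963]
reciprocity: (485/1963) = +1·(1963/485) since 485 mod 4 = 1, 1963 mod 4 = 3; sign now -1
(1963/485) = (23/485)   [reduce mod 485]
reciprocity: (23/485) = +1·(485/23) since 23 mod 4 = 3, 485 mod 4 = 1; sign now -1
(485/23) = (2/23)   [reduce mod 23]
2 = 2^1·1; (2/23) = +1 since 23 mod 8 = 7, so (2/23) = (+1)^1·(1/23); sign now -1
(1/23) = 1; final value = sign = -1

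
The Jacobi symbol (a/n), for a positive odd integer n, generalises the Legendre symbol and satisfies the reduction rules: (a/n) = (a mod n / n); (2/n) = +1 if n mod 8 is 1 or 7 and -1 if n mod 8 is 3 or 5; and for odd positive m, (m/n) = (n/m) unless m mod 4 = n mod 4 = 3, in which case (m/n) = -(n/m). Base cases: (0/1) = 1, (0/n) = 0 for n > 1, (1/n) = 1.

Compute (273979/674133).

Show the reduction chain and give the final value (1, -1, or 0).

flip (273979/674133) -> (674133/273979): both odd, 273979 mod 4 = 3, 674133 mod 4 = 1, so the flip contributes +1; sign now +1
(674133/273979): 674133 mod 273979 = 126175, so (674133/273979) = (126175/273979)
flip (126175/273979) -> (273979/126175): both odd, 126175 mod 4 = 3, 273979 mod 4 = 3, so the flip contributes -1; sign now -1
(273979/126175): 273979 mod 126175 = 21629, so (273979/126175) = (21629/126175)
flip (21629/126175) -> (126175/21629): both odd, 21629 mod 4 = 1, 126175 mod 4 = 3, so the flip contributes +1; sign now -1
(126175/21629): 126175 mod 21629 = 18030, so (126175/21629) = (18030/21629)
factor out 2^1: 18030 = 2^1·9015; with 21629 mod 8 = 5, (2/21629) = -1; sign now +1; continue with (9015/21629)
flip (9015/21629) -> (21629/9015): both odd, 9015 mod 4 = 3, 21629 mod 4 = 1, so the flip contributes +1; sign now +1
(21629/9015): 21629 mod 9015 = 3599, so (21629/9015) = (3599/9015)
flip (3599/9015) -> (9015/3599): both odd, 3599 mod 4 = 3, 9015 mod 4 = 3, so the flip contributes -1; sign now -1
(9015/3599): 9015 mod 3599 = 1817, so (9015/3599) = (1817/3599)
flip (1817/3599) -> (3599/1817): both odd, 1817 mod 4 = 1, 3599 mod 4 = 3, so the flip contributes +1; sign now -1
(3599/1817): 3599 mod 1817 = 1782, so (3599/1817) = (1782/1817)
factor out 2^1: 1782 = 2^1·891; with 1817 mod 8 = 1, (2/1817) = +1; sign now -1; continue with (891/1817)
flip (891/1817) -> (1817/891): both odd, 891 mod 4 = 3, 1817 mod 4 = 1, so the flip contributes +1; sign now -1
(1817/891): 1817 mod 891 = 35, so (1817/891) = (35/891)
flip (35/891) -> (891/35): both odd, 35 mod 4 = 3, 891 mod 4 = 3, so the flip contributes -1; sign now +1
(891/35): 891 mod 35 = 16, so (891/35) = (16/35)
factor out 2^4: 16 = 2^4·1; with 35 mod 8 = 3, (2/35) = -1; sign now +1; continue with (1/35)
reached (1/35) = 1, so the symbol is +1

1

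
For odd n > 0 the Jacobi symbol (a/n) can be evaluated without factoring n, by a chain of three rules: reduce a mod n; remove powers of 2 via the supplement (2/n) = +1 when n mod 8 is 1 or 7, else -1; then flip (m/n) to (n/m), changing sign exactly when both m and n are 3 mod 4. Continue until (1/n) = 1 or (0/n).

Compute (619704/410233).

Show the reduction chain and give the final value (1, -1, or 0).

(619704/410233) = (209471/410233)   [reduce mod 410233]
reciprocity: (209471/410233) = +1·(410233/209471) since 209471 mod 4 = 3, 410233 mod 4 = 1; sign now +1
(410233/209471) = (200762/209471)   [reduce mod 209471]
200762 = 2^1·100381; (2/209471) = +1 since 209471 mod 8 = 7, so (200762/209471) = (+1)^1·(100381/209471); sign now +1
reciprocity: (100381/209471) = +1·(209471/100381) since 100381 mod 4 = 1, 209471 mod 4 = 3; sign now +1
(209471/100381) = (8709/100381)   [reduce mod 100381]
reciprocity: (8709/100381) = +1·(100381/8709) since 8709 mod 4 = 1, 100381 mod 4 = 1; sign now +1
(100381/8709) = (4582/8709)   [reduce mod 8709]
4582 = 2^1·2291; (2/8709) = -1 since 8709 mod 8 = 5, so (4582/8709) = (-1)^1·(2291/8709); sign now -1
reciprocity: (2291/8709) = +1·(8709/2291) since 2291 mod 4 = 3, 8709 mod 4 = 1; sign now -1
(8709/2291) = (1836/2291)   [reduce mod 2291]
1836 = 2^2·459; (2/2291) = -1 since 2291 mod 8 = 3, so (1836/2291) = (-1)^2·(459/2291); sign now -1
reciprocity: (459/2291) = -1·(2291/459) since 459 mod 4 = 3, 2291 mod 4 = 3; sign now +1
(2291/459) = (455/459)   [reduce mod 459]
reciprocity: (455/459) = -1·(459/455) since 455 mod 4 = 3, 459 mod 4 = 3; sign now -1
(459/455) = (4/455)   [reduce mod 455]
4 = 2^2·1; (2/455) = +1 since 455 mod 8 = 7, so (4/455) = (+1)^2·(1/455); sign now -1
(1/455) = 1; final value = sign = -1

-1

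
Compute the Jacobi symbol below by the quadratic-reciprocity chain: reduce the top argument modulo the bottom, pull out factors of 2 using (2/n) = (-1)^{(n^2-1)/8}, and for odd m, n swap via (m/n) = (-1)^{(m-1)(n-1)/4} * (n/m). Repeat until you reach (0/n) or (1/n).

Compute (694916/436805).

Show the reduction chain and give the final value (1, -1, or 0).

(694916/436805) = (258111/436805)   [reduce mod 436805]
reciprocity: (258111/436805) = +1·(436805/258111) since 258111 mod 4 = 3, 436805 mod 4 = 1; sign now +1
(436805/258111) = (178694/258111)   [reduce mod 258111]
178694 = 2^1·89347; (2/258111) = +1 since 258111 mod 8 = 7, so (178694/258111) = (+1)^1·(89347/258111); sign now +1
reciprocity: (89347/258111) = -1·(258111/89347) since 89347 mod 4 = 3, 258111 mod 4 = 3; sign now -1
(258111/89347) = (79417/89347)   [reduce mod 89347]
reciprocity: (79417/89347) = +1·(89347/79417) since 79417 mod 4 = 1, 89347 mod 4 = 3; sign now -1
(89347/79417) = (9930/79417)   [reduce mod 79417]
9930 = 2^1·4965; (2/79417) = +1 since 79417 mod 8 = 1, so (9930/79417) = (+1)^1·(4965/79417); sign now -1
reciprocity: (4965/79417) = +1·(79417/4965) since 4965 mod 4 = 1, 79417 mod 4 = 1; sign now -1
(79417/4965) = (4942/4965)   [reduce mod 4965]
4942 = 2^1·2471; (2/4965) = -1 since 4965 mod 8 = 5, so (4942/4965) = (-1)^1·(2471/4965); sign now +1
reciprocity: (2471/4965) = +1·(4965/2471) since 2471 mod 4 = 3, 4965 mod 4 = 1; sign now +1
(4965/2471) = (23/2471)   [reduce mod 2471]
reciprocity: (23/2471) = -1·(2471/23) since 23 mod 4 = 3, 2471 mod 4 = 3; sign now -1
(2471/23) = (10/23)   [reduce mod 23]
10 = 2^1·5; (2/23) = +1 since 23 mod 8 = 7, so (10/23) = (+1)^1·(5/23); sign now -1
reciprocity: (5/23) = +1·(23/5) since 5 mod 4 = 1, 23 mod 4 = 3; sign now -1
(23/5) = (3/5)   [reduce mod 5]
reciprocity: (3/5) = +1·(5/3) since 3 mod 4 = 3, 5 mod 4 = 1; sign now -1
(5/3) = (2/3)   [reduce mod 3]
2 = 2^1·1; (2/3) = -1 since 3 mod 8 = 3, so (2/3) = (-1)^1·(1/3); sign now +1
(1/3) = 1; final value = sign = +1

1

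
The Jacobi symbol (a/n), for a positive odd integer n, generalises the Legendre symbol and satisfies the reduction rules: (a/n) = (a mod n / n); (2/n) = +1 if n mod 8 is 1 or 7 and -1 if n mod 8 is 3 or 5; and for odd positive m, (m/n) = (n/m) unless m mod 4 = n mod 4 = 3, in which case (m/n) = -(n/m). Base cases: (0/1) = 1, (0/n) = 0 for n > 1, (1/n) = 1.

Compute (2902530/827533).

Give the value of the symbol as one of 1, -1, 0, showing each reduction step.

(2902530/827533): 2902530 mod 827533 = 419931, so (2902530/827533) = (419931/827533)
flip (419931/827533) -> (827533/419931): both odd, 419931 mod 4 = 3, 827533 mod 4 = 1, so the flip contributes +1; sign now +1
(827533/419931): 827533 mod 419931 = 407602, so (827533/419931) = (407602/419931)
factor out 2^1: 407602 = 2^1·203801; with 419931 mod 8 = 3, (2/419931) = -1; sign now -1; continue with (203801/419931)
flip (203801/419931) -> (419931/203801): both odd, 203801 mod 4 = 1, 419931 mod 4 = 3, so the flip contributes +1; sign now -1
(419931/203801): 419931 mod 203801 = 12329, so (419931/203801) = (12329/203801)
flip (12329/203801) -> (203801/12329): both odd, 12329 mod 4 = 1, 203801 mod 4 = 1, so the flip contributes +1; sign now -1
(203801/12329): 203801 mod 12329 = 6537, so (203801/12329) = (6537/12329)
flip (6537/12329) -> (12329/6537): both odd, 6537 mod 4 = 1, 12329 mod 4 = 1, so the flip contributes +1; sign now -1
(12329/6537): 12329 mod 6537 = 5792, so (12329/6537) = (5792/6537)
factor out 2^5: 5792 = 2^5·181; with 6537 mod 8 = 1, (2/6537) = +1; sign now -1; continue with (181/6537)
flip (181/6537) -> (6537/181): both odd, 181 mod 4 = 1, 6537 mod 4 = 1, so the flip contributes +1; sign now -1
(6537/181): 6537 mod 181 = 21, so (6537/181) = (21/181)
flip (21/181) -> (181/21): both odd, 21 mod 4 = 1, 181 mod 4 = 1, so the flip contributes +1; sign now -1
(181/21): 181 mod 21 = 13, so (181/21) = (13/21)
flip (13/21) -> (21/13): both odd, 13 mod 4 = 1, 21 mod 4 = 1, so the flip contributes +1; sign now -1
(21/13): 21 mod 13 = 8, so (21/13) = (8/13)
factor out 2^3: 8 = 2^3·1; with 13 mod 8 = 5, (2/13) = -1; sign now +1; continue with (1/13)
reached (1/13) = 1, so the symbol is +1

1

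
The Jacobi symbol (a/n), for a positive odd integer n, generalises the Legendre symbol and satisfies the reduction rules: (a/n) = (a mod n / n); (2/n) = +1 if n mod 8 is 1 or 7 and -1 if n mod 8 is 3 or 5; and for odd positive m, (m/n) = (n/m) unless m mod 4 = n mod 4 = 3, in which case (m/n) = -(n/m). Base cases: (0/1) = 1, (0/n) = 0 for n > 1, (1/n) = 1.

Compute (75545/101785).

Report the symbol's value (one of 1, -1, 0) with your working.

flip (75545/101785) -> (101785/75545): both odd, 75545 mod 4 = 1, 101785 mod 4 = 1, so the flip contributes +1; sign now +1
(101785/75545): 101785 mod 75545 = 26240, so (101785/75545) = (26240/75545)
factor out 2^7: 26240 = 2^7·205; with 75545 mod 8 = 1, (2/75545) = +1; sign now +1; continue with (205/75545)
flip (205/75545) -> (75545/205): both odd, 205 mod 4 = 1, 75545 mod 4 = 1, so the flip contributes +1; sign now +1
(75545/205): 75545 mod 205 = 105, so (75545/205) = (105/205)
flip (105/205) -> (205/105): both odd, 105 mod 4 = 1, 205 mod 4 = 1, so the flip contributes +1; sign now +1
(205/105): 205 mod 105 = 100, so (205/105) = (100/105)
factor out 2^2: 100 = 2^2·25; with 105 mod 8 = 1, (2/105) = +1; sign now +1; continue with (25/105)
flip (25/105) -> (105/25): both odd, 25 mod 4 = 1, 105 mod 4 = 1, so the flip contributes +1; sign now +1
(105/25): 105 mod 25 = 5, so (105/25) = (5/25)
flip (5/25) -> (25/5): both odd, 5 mod 4 = 1, 25 mod 4 = 1, so the flip contributes +1; sign now +1
(25/5): 25 mod 5 = 0, so (25/5) = (0/5)
reached (0/5); gcd(a, n) > 1, so (0/5) = 0 and the symbol is 0

0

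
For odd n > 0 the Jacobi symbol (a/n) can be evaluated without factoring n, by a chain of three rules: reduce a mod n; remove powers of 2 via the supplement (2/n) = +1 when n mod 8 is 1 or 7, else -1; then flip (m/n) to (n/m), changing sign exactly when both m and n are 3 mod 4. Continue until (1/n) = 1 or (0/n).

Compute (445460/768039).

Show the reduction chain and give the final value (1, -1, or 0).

factor out 2^2: 445460 = 2^2·111365; with 768039 mod 8 = 7, (2/768039) = +1; sign now +1; continue with (111365/768039)
flip (111365/768039) -> (768039/111365): both odd, 111365 mod 4 = 1, 768039 mod 4 = 3, so the flip contributes +1; sign now +1
(768039/111365): 768039 mod 111365 = 99849, so (768039/111365) = (99849/111365)
flip (99849/111365) -> (111365/99849): both odd, 99849 mod 4 = 1, 111365 mod 4 = 1, so the flip contributes +1; sign now +1
(111365/99849): 111365 mod 99849 = 11516, so (111365/99849) = (11516/99849)
factor out 2^2: 11516 = 2^2·2879; with 99849 mod 8 = 1, (2/99849) = +1; sign now +1; continue with (2879/99849)
flip (2879/99849) -> (99849/2879): both odd, 2879 mod 4 = 3, 99849 mod 4 = 1, so the flip contributes +1; sign now +1
(99849/2879): 99849 mod 2879 = 1963, so (99849/2879) = (1963/2879)
flip (1963/2879) -> (2879/1963): both odd, 1963 mod 4 = 3, 2879 mod 4 = 3, so the flip contributes -1; sign now -1
(2879/1963): 2879 mod 1963 = 916, so (2879/1963) = (916/1963)
factor out 2^2: 916 = 2^2·229; with 1963 mod 8 = 3, (2/1963) = -1; sign now -1; continue with (229/1963)
flip (229/1963) -> (1963/229): both odd, 229 mod 4 = 1, 1963 mod 4 = 3, so the flip contributes +1; sign now -1
(1963/229): 1963 mod 229 = 131, so (1963/229) = (131/229)
flip (131/229) -> (229/131): both odd, 131 mod 4 = 3, 229 mod 4 = 1, so the flip contributes +1; sign now -1
(229/131): 229 mod 131 = 98, so (229/131) = (98/131)
factor out 2^1: 98 = 2^1·49; with 131 mod 8 = 3, (2/131) = -1; sign now +1; continue with (49/131)
flip (49/131) -> (131/49): both odd, 49 mod 4 = 1, 131 mod 4 = 3, so the flip contributes +1; sign now +1
(131/49): 131 mod 49 = 33, so (131/49) = (33/49)
flip (33/49) -> (49/33): both odd, 33 mod 4 = 1, 49 mod 4 = 1, so the flip contributes +1; sign now +1
(49/33): 49 mod 33 = 16, so (49/33) = (16/33)
factor out 2^4: 16 = 2^4·1; with 33 mod 8 = 1, (2/33) = +1; sign now +1; continue with (1/33)
reached (1/33) = 1, so the symbol is +1

1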